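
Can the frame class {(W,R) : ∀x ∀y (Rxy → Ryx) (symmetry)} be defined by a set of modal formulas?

Yes — defined by r → □◇r

Yes: it is symmetry, defined by the B schema r → □◇r.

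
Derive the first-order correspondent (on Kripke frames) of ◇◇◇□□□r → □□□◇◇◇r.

∀x ∀y ∀z ((xR³y ∧ xR³z) → ∃w (yR³w ∧ zR³w))

This is a Sahlqvist (Geach-type) schema ◇^3□^3r → □^3◇^3r.
First-order correspondent: ∀x ∀y ∀z ((xR³y ∧ xR³z) → ∃w (yR³w ∧ zR³w)).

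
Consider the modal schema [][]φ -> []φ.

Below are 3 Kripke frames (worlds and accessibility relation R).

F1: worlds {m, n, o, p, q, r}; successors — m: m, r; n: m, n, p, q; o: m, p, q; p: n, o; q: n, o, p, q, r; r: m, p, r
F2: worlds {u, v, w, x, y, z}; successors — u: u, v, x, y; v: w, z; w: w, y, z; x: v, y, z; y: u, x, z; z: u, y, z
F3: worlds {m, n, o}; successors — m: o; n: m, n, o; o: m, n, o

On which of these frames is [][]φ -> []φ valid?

This is the axiom for density; its first-order frame correspondent is forall x forall y (Rxy -> exists z (Rxz & Rzy)).
F1: fails — Rpo but no z with Rpz and Rzo.
F2: fails — Rxv but no t with Rxt and Rtv.
F3: holds.
Valid on: F3.

F3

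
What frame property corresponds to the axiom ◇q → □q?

partial functionality: ∀x ∀y ∀z (Rxy ∧ Rxz → y = z)

Suppose ◇q→□q is valid. Take Rxy, Rxz and set V(q)={y}. Then ◇q at x, so □q at x, so q at z, i.e. z=y.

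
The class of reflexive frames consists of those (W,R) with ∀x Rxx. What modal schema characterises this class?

A defining formula is □r → r (the T axiom).
Suppose □r→r is valid. At any x set V(r)={w : Rxw}. Then □r holds at x, so r holds at x, i.e. Rxx.

□r → r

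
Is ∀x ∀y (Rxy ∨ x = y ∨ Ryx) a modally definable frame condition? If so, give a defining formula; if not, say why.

If a class were modally definable it would be closed under disjoint unions (Goldblatt–Thomason).
Take 4 disjoint single-world reflexive frames: each is trivially connected, but their disjoint union has 4 worlds with no edge between distinct components, so it is not connected.
So no modal formula (or set of formulas) defines exactly the connected frames.

Not definable by any modal formula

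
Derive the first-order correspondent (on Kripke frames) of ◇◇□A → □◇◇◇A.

This is a Sahlqvist (Geach-type) schema ◇^2□^1A → □^1◇^3A.
First-order correspondent: ∀x ∀y ∀z ((xR²y ∧ xRz) → ∃w (yRw ∧ zR³w)).

∀x ∀y ∀z ((xR²y ∧ xRz) → ∃w (yRw ∧ zR³w))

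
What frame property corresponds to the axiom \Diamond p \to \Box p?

Suppose ◇p→□p is valid. Take Rxy, Rxz and set V(p)={y}. Then ◇p at x, so □p at x, so p at z, i.e. z=y.
Conversely, on a frame with partial functionality the schema holds at every world under every valuation.
So the correspondent is partial functionality.

partial functionality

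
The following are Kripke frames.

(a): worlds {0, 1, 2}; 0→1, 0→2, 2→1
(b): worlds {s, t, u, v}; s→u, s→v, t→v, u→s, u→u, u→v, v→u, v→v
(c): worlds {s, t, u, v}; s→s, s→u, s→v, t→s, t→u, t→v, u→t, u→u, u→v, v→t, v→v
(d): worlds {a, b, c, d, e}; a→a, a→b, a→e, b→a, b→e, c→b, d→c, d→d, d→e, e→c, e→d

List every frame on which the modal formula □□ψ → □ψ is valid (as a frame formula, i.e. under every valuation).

(b), (c)

This is the axiom for density; its first-order frame correspondent is ∀x ∀y (Rxy → ∃z (Rxz ∧ Rzy)).
(a): fails — R21 but no z with R2z and Rz1.
(b): ✓.
(c): ✓.
(d): fails — Rcb but no z with Rcz and Rzb.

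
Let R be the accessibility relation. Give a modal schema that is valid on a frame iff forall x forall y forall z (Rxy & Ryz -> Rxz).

□r → □□r

This is transitivity; the standard corresponding axiom is 4: □r → □□r.
Suppose □r→□□r is valid. Take Rxy, Ryz and set V(r)={w : Rxw}. Then □r at x, so □□r at x, so □r at y, so r at z, i.e. Rxz.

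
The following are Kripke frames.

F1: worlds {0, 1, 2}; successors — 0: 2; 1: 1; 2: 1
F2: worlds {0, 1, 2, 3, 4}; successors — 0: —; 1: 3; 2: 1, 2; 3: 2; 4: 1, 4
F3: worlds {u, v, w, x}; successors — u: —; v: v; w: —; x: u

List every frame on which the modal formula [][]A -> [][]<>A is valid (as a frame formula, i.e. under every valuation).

This is the axiom for a generalized confluence (Geach) condition; its first-order frame correspondent is forall x forall z (x R^2 z -> exists w (x R^2 w & zRw)).
F1: satisfies the condition.
F2: fails — 3R²1 but no w with 3R²w and 1Rw.
F3: satisfies the condition.
Valid on: F1, F3.

F1, F3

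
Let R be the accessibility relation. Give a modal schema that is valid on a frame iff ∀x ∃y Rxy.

The condition is seriality. The D schema □p → ◇p defines it.
Suppose □p→◇p is valid. At any x set V(p)=W. Then □p at x, so ◇p at x, so x has a successor.

□p → ◇p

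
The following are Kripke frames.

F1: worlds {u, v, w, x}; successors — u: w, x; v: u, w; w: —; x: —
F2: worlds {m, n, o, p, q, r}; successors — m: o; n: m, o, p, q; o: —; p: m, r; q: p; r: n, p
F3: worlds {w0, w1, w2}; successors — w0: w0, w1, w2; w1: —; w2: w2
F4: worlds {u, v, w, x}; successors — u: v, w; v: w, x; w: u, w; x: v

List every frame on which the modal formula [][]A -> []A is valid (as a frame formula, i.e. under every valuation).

F3

This is the axiom for density; its first-order frame correspondent is forall x forall y (Rxy -> exists z (Rxz & Rzy)).
F1: fails — Rvu but no z with Rvz and Rzu.
F2: fails — Rpm but no z with Rpz and Rzm.
F3: holds.
F4: fails — Ruv but no z with Ruz and Rzv.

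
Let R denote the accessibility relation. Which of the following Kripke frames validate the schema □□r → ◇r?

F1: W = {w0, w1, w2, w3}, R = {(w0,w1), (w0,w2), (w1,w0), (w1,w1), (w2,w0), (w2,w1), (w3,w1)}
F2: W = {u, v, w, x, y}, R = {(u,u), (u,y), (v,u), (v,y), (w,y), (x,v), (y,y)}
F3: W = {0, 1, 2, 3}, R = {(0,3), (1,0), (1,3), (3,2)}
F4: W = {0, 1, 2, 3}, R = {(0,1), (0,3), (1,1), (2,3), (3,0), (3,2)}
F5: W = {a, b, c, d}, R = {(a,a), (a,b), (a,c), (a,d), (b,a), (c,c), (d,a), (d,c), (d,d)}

The schema corresponds to a generalized confluence (Geach) condition: ∀x ∃w (xR²w ∧ xRw).
F1: satisfies the condition.
F2: fails — at x but no t with xR²t and xRt.
F3: fails — at 0 but no w with 0R²w and 0Rw.
F4: fails — at 2 but no w with 2R²w and 2Rw.
F5: satisfies the condition.
Valid on: F1, F5.

F1, F5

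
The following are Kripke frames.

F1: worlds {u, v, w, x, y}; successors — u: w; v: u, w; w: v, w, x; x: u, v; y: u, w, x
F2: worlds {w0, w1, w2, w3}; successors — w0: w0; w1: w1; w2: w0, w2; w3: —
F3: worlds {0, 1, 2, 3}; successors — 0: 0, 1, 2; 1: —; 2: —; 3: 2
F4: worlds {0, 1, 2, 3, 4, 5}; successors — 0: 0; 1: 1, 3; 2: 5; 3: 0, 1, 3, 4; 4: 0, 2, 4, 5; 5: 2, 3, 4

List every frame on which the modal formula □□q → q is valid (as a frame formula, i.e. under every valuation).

F4

This is the axiom for a generalized confluence (Geach) condition; its first-order frame correspondent is ∀x ∃w (xR²w ∧ x = w).
F1: fails — at u but no t with uR²t and u=t.
F2: fails — at w3 but no w with w3R²w and w3=w.
F3: fails — at 1 but no w with 1R²w and 1=w.
F4: holds.
Valid on: F4.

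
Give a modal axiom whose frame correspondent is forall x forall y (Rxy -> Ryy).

A defining formula is □(□s → s) (the T□ axiom).
Suppose □(□s→s) is valid. Take Rxy and set V(s)={w : Ryw}. Then at y, □s holds; since □(□s→s) at x, □s→s at y, so s at y, i.e. Ryy.

□(□s → s)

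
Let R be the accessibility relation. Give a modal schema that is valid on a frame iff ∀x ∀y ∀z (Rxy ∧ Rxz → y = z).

This is partial functionality; the standard corresponding axiom is CD: ◇ψ → □ψ.
Suppose ◇ψ→□ψ is valid. Take Rxy, Rxz and set V(ψ)={y}. Then ◇ψ at x, so □ψ at x, so ψ at z, i.e. z=y.

◇ψ → □ψ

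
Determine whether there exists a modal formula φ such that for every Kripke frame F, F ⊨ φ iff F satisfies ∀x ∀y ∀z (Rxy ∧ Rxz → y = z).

This is a Sahlqvist condition; the CD axiom ◇p → □p defines it.
Suppose ◇p→□p is valid. Take Rxy, Rxz and set V(p)={y}. Then ◇p at x, so □p at x, so p at z, i.e. z=y.

Yes, by ◇p → □p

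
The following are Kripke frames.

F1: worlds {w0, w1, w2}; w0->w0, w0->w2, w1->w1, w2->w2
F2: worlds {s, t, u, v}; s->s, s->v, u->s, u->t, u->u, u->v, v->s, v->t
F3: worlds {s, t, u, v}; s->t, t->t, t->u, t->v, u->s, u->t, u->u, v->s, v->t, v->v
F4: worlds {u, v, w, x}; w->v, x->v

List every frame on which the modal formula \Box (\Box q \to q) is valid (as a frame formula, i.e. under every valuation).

The schema corresponds to shift-reflexivity: \forall x \forall y (Rxy \to Ryy).
F1: condition met.
F2: fails — Ruv but not Rvv.
F3: fails — Rus but not Rss.
F4: fails — Rxv but not Rvv.
Valid on: F1.

F1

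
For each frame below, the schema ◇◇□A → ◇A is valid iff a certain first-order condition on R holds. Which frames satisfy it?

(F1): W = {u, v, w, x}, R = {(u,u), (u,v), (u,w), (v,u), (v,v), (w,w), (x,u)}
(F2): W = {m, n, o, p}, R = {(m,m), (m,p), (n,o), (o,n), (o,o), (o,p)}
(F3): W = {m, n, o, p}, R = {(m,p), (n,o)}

(F3)

This is the axiom for a generalized confluence (Geach) condition; its first-order frame correspondent is ∀x ∀y (xR²y → ∃w (yRw ∧ xRw)).
(F1): fails — vR²w but no t with wRt and vRt.
(F2): fails — mR²p but no w with pRw and mRw.
(F3): satisfies the condition.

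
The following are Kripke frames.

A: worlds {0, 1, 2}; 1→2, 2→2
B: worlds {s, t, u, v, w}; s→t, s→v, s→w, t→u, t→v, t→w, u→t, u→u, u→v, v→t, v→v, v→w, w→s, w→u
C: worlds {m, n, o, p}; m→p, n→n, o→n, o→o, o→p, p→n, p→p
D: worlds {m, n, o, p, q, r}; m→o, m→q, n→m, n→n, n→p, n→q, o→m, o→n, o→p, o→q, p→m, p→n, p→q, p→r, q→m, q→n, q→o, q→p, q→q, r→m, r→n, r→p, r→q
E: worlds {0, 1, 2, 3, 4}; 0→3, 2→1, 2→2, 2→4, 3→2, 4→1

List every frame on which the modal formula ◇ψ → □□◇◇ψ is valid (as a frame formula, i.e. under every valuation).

A

Frame correspondent (Sahlqvist): ∀x ∀y ∀z ((xRy ∧ xR²z) → ∃w (y = w ∧ zR²w)) — i.e. a generalized confluence (Geach) condition.
A: ✓.
B: fails — wRs, wR²u but no w* with s=w* and uR²w*.
C: fails — mRp, mR²n but no w with p=w and nR²w.
D: fails — pRr, pR²m but no w with r=w and mR²w.
E: fails — 0R3, 0R²2 but no w with 3=w and 2R²w.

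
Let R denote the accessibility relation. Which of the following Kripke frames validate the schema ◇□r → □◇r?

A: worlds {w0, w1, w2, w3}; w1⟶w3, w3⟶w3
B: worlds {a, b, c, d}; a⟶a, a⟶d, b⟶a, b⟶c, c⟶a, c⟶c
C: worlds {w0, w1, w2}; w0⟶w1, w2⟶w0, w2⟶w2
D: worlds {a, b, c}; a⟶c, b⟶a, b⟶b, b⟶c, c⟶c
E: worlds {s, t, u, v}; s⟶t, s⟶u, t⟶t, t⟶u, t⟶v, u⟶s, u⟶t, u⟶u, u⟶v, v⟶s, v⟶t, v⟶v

A, D, E

Frame correspondent (Sahlqvist): ∀x ∀y ∀z (Rxy ∧ Rxz → ∃w (Ryw ∧ Rzw)) — i.e. convergence.
A: condition met.
B: fails — Raa and Rad but a and d have no common successor.
C: fails — Rw0w1 and Rw0w1 but w1 and w1 have no common successor.
D: condition met.
E: condition met.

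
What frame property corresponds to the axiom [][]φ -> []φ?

Suppose □□φ→□φ is valid. Take Rxy and set V(φ)={w : xR²w}. Then □□φ at x, so □φ at x, so φ at y, i.e. ∃z(Rxz∧Rzy).

Density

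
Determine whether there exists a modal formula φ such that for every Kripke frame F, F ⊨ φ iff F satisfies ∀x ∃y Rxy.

Yes, by □p → ◇p

Yes: it is seriality, defined by the D schema □p → ◇p.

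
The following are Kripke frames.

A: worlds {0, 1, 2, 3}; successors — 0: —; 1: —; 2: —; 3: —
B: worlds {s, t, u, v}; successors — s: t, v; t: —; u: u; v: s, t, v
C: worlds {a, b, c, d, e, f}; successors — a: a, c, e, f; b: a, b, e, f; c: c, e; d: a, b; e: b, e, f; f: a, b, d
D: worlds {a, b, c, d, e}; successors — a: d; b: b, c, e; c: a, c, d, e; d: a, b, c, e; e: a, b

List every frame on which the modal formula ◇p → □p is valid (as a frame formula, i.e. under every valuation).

The schema corresponds to partial functionality: ∀x ∀y ∀z (Rxy ∧ Rxz → y = z).
A: ✓.
B: fails — s sees both t and v.
C: fails — a sees both a and c.
D: fails — b sees both b and c.
Valid on: A.

A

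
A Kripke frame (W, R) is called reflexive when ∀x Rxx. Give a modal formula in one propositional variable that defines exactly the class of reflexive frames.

□s → s

This is reflexivity; the standard corresponding axiom is T: □s → s.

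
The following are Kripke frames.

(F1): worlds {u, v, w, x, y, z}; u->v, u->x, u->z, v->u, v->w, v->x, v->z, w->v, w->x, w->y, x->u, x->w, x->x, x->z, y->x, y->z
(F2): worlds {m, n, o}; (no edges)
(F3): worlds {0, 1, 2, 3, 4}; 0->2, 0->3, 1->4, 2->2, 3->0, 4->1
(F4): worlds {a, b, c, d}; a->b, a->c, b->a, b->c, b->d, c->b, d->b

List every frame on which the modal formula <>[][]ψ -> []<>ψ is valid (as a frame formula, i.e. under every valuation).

(F2)

The schema corresponds to a generalized confluence (Geach) condition: forall x forall y forall z ((xRy & xRz) -> exists w (y R^2 w & zRw)).
(F1): fails — uRv, uRz but no t with vR²t and zRt.
(F2): holds.
(F3): fails — 0R2, 0R3 but no w with 2R²w and 3Rw.
(F4): fails — aRc, aRc but no w with cR²w and cRw.
Valid on: (F2).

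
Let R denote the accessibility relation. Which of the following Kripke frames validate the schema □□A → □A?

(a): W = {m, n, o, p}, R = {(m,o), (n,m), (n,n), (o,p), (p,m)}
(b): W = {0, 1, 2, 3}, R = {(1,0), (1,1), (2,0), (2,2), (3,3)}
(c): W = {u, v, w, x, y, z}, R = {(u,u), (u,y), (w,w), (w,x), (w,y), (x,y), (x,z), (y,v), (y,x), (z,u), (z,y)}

(b)

Frame correspondent (Sahlqvist): ∀x ∀y (Rxy → ∃z (Rxz ∧ Rzy)) — i.e. density.
(a): fails — Rop but no z with Roz and Rzp.
(b): condition met.
(c): fails — Ryx but no t with Ryt and Rtx.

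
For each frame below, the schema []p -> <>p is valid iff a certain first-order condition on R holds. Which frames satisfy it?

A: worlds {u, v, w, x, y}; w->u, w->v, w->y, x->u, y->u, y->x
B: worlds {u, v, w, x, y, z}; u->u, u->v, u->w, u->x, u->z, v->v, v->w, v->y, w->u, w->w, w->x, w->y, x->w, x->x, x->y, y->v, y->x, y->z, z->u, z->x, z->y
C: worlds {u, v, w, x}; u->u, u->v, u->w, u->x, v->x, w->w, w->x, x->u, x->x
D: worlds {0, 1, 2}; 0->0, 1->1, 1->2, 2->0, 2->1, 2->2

This is the axiom for seriality; its first-order frame correspondent is forall x exists y Rxy.
A: fails — world u has no successor.
B: ✓.
C: ✓.
D: ✓.

B, C, D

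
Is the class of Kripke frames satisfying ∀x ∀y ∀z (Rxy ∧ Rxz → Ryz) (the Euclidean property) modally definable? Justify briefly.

Yes: it is the Euclidean property, defined by the 5 schema ◇r → □◇r.

Yes, by ◇r → □◇r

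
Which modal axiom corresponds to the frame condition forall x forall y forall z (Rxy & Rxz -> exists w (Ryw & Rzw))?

◇□r → □◇r

A defining formula is ◇□r → □◇r (the .2 axiom).
Suppose ◇□r→□◇r is valid. Take Rxy, Rxz and set V(r)={w : Ryw}. Then □r at y so ◇□r at x, so □◇r at x, so ◇r at z, giving w with Rzw and Ryw.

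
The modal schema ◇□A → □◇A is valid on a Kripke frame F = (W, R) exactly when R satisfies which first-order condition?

Suppose ◇□A→□◇A is valid. Take Rxy, Rxz and set V(A)={w : Ryw}. Then □A at y so ◇□A at x, so □◇A at x, so ◇A at z, giving w with Rzw and Ryw.
Conversely, any frame satisfying ∀x ∀y ∀z (Rxy ∧ Rxz → ∃w (Ryw ∧ Rzw)) validates the schema.
So the correspondent is convergence.

convergence: ∀x ∀y ∀z (Rxy ∧ Rxz → ∃w (Ryw ∧ Rzw))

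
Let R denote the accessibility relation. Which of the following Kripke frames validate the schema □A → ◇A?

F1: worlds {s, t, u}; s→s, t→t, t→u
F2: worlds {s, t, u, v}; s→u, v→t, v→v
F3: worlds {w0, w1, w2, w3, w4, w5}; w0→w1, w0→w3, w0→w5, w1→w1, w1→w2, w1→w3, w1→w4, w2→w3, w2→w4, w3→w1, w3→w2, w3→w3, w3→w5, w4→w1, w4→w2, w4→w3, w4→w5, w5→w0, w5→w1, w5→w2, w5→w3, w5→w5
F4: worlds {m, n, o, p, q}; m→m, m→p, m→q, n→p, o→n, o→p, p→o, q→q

F3, F4

Frame correspondent (Sahlqvist): ∀x ∃y Rxy — i.e. seriality.
F1: fails — world u has no successor.
F2: fails — world t has no successor.
F3: ✓.
F4: ✓.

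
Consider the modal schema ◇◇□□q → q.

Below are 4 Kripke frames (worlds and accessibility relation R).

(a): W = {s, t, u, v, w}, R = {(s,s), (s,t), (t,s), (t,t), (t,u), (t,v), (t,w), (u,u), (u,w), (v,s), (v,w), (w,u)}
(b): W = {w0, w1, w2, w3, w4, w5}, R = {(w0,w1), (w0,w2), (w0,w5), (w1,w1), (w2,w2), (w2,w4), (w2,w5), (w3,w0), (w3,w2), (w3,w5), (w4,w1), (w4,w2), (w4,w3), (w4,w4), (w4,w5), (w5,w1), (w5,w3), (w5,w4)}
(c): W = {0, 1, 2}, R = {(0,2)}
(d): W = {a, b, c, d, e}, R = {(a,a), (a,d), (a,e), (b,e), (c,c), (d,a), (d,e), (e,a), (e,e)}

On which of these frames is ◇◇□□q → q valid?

(c)

Frame correspondent (Sahlqvist): ∀x ∀y (xR²y → ∃w (yR²w ∧ x = w)) — i.e. a generalized confluence (Geach) condition.
(a): fails — sR²u but no w* with uR²w* and s=w*.
(b): fails — w0R²w1 but no w with w1R²w and w0=w.
(c): satisfies the condition.
(d): fails — bR²a but no w with aR²w and b=w.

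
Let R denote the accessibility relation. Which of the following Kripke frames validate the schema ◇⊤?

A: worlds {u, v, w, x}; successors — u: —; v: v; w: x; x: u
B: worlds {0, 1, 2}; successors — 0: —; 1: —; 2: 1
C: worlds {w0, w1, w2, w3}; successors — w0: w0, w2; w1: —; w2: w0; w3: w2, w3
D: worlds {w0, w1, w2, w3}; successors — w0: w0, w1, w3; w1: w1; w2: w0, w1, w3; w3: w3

D

This is the axiom for seriality; its first-order frame correspondent is ∀x ∃y Rxy.
A: fails — world u has no successor.
B: fails — world 0 has no successor.
C: fails — world w1 has no successor.
D: condition met.
Valid on: D.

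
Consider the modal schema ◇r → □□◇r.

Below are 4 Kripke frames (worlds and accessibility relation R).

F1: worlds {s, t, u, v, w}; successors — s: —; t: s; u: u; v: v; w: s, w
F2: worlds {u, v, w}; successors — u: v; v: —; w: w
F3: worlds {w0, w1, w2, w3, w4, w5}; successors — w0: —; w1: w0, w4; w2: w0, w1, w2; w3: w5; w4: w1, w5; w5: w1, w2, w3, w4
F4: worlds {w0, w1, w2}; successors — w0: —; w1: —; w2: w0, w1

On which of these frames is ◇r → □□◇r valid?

This is the axiom for a generalized confluence (Geach) condition; its first-order frame correspondent is ∀x ∀y ∀z ((xRy ∧ xR²z) → ∃w (y = w ∧ zRw)).
F1: fails — wRs, wR²s but no w* with s=w* and sRw*.
F2: holds.
F3: fails — w1Rw0, w1R²w5 but no w with w0=w and w5Rw.
F4: holds.
Valid on: F2, F4.

F2, F4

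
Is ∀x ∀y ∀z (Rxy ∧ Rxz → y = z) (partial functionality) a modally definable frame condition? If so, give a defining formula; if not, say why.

Yes — defined by ◇p → □p

This is a Sahlqvist condition; the CD axiom ◇p → □p defines it.
Suppose ◇p→□p is valid. Take Rxy, Rxz and set V(p)={y}. Then ◇p at x, so □p at x, so p at z, i.e. z=y.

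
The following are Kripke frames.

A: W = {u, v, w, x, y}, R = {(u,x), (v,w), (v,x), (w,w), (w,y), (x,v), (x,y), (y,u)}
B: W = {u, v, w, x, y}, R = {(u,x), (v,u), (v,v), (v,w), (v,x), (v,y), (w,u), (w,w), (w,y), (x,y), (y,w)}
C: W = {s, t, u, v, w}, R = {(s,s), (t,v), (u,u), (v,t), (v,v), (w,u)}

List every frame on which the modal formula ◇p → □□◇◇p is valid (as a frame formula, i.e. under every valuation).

Frame correspondent (Sahlqvist): ∀x ∀y ∀z ((xRy ∧ xR²z) → ∃w (y = w ∧ zR²w)) — i.e. a generalized confluence (Geach) condition.
A: fails — uRx, uR²v but no t with x=t and vR²t.
B: fails — uRx, uR²y but no t with x=t and yR²t.
C: condition met.

C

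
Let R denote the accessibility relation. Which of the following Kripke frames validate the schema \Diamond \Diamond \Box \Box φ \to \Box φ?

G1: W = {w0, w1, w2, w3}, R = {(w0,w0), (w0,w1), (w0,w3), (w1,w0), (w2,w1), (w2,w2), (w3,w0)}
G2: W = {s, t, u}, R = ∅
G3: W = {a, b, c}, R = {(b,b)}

G2, G3

This is the axiom for a generalized confluence (Geach) condition; its first-order frame correspondent is \forall x \forall y \forall z ((x R^2 y \wedge xRz) \to \exists w (y R^2 w \wedge z = w)).
G1: fails — w2R²w0, w2Rw2 but no w with w0R²w and w2=w.
G2: holds.
G3: holds.
Valid on: G2, G3.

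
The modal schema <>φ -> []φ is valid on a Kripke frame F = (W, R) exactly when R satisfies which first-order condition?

Suppose ◇φ→□φ is valid. Take Rxy, Rxz and set V(φ)={y}. Then ◇φ at x, so □φ at x, so φ at z, i.e. z=y.
Conversely, on a frame with partial functionality the schema holds at every world under every valuation.
So the correspondent is partial functionality.

partial functionality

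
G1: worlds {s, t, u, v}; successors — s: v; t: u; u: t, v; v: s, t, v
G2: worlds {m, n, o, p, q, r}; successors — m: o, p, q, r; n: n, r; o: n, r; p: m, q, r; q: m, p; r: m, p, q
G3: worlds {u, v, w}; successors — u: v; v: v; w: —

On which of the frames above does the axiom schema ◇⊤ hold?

G1, G2

Frame correspondent (Sahlqvist): ∀x ∃y Rxy — i.e. seriality.
G1: holds.
G2: holds.
G3: fails — world w has no successor.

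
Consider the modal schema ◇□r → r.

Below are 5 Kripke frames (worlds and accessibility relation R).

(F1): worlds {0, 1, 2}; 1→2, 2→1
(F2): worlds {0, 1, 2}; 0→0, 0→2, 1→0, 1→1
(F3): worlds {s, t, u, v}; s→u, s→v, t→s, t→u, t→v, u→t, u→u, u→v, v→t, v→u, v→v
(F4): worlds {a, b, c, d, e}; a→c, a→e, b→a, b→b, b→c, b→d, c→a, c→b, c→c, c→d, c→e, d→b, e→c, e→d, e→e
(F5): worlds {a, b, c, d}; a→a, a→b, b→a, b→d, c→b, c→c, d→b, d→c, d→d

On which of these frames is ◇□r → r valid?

Frame correspondent (Sahlqvist): ∀x ∀y (xRy → ∃w (yRw ∧ x = w)) — i.e. a generalized confluence (Geach) condition.
(F1): holds.
(F2): fails — 0R2 but no w with 2Rw and 0=w.
(F3): fails — sRu but no w with uRw and s=w.
(F4): fails — aRe but no w with eRw and a=w.
(F5): fails — cRb but no w with bRw and c=w.

(F1)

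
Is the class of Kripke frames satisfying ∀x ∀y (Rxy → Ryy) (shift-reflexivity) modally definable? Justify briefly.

Yes: it is shift-reflexivity, defined by the T□ schema □(□q → q).
Suppose □(□q→q) is valid. Take Rxy and set V(q)={w : Ryw}. Then at y, □q holds; since □(□q→q) at x, □q→q at y, so q at y, i.e. Ryy.

Definable; □(□q → q) defines it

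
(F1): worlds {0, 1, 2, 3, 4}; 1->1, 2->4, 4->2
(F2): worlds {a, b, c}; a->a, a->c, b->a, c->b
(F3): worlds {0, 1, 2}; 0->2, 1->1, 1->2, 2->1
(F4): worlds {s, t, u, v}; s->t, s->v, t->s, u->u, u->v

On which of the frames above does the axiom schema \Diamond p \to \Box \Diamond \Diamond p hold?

This is the axiom for a generalized confluence (Geach) condition; its first-order frame correspondent is \forall x \forall y \forall z ((xRy \wedge xRz) \to \exists w (y = w \wedge z R^2 w)).
(F1): holds.
(F2): fails — aRc, aRc but no w with c=w and cR²w.
(F3): holds.
(F4): fails — sRt, sRv but no w with t=w and vR²w.
Valid on: (F1), (F3).

(F1), (F3)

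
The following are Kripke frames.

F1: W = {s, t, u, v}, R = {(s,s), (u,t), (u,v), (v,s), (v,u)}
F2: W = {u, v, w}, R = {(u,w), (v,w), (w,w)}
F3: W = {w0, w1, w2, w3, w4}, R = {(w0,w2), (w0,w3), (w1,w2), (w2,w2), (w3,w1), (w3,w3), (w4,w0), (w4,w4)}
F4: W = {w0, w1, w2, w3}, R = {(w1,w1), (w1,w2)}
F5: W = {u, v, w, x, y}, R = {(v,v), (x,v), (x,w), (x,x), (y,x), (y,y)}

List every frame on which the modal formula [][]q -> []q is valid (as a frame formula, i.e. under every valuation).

This is the axiom for density; its first-order frame correspondent is forall x forall y (Rxy -> exists z (Rxz & Rzy)).
F1: fails — Ruv but no z with Ruz and Rzv.
F2: ✓.
F3: ✓.
F4: ✓.
F5: ✓.
Valid on: F2, F3, F4, F5.

F2, F3, F4, F5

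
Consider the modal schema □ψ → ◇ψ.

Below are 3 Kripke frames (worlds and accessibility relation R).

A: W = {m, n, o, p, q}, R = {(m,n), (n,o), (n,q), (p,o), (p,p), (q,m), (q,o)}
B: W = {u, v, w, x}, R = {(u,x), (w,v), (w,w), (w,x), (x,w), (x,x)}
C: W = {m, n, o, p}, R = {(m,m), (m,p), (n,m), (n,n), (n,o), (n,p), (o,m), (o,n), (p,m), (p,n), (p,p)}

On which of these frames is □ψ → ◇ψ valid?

The schema corresponds to seriality: ∀x ∃y Rxy.
A: fails — world o has no successor.
B: fails — world v has no successor.
C: holds.

C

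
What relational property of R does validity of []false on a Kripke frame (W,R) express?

emptiness of R

□⊥ is valid iff no world has any successor (otherwise □⊥ fails at any world with one).
Conversely, any frame satisfying forall x forall y ~Rxy validates the schema.
Frame condition: forall x forall y ~Rxy.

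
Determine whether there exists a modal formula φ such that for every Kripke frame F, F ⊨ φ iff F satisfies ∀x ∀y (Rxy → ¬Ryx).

If a class were modally definable it would be closed under surjective bounded morphisms (Goldblatt–Thomason).
The 4-cycle (worlds s,t,u,v with s→t→u→v→s) is asymmetric. Mapping every world to a single reflexive point • is a surjective bounded morphism, and the reflexive point is not asymmetric (R•• but asymmetry requires ¬R••).
Hence asymmetry is not modally definable.

Not definable by any modal formula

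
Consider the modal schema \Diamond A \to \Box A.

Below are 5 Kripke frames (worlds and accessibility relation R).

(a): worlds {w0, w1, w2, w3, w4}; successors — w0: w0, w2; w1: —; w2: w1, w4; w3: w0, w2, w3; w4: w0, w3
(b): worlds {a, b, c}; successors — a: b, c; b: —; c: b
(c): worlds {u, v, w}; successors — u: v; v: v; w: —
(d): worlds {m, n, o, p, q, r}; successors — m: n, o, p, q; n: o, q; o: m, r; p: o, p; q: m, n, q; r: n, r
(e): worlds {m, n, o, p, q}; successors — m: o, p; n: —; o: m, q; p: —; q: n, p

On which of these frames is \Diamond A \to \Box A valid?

This is the axiom for partial functionality; its first-order frame correspondent is \forall x \forall y \forall z (Rxy \wedge Rxz \to y = z).
(a): fails — w0 sees both w0 and w2.
(b): fails — a sees both b and c.
(c): satisfies the condition.
(d): fails — m sees both n and o.
(e): fails — m sees both o and p.
Valid on: (c).

(c)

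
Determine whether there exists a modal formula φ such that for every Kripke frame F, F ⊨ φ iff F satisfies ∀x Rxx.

Definable; □q → q defines it

The condition is reflexivity. A defining modal formula is □q → q.
Suppose □q→q is valid. At any x set V(q)={w : Rxw}. Then □q holds at x, so q holds at x, i.e. Rxx.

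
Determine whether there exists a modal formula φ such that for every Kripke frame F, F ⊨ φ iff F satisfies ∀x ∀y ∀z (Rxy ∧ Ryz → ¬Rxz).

Modal frame validity is preserved under surjective bounded morphisms.
The 3-cycle (worlds w0,w1,w2 with w0→w1→w2→w0) is intransitive. Mapping every world to a single reflexive point • is a surjective bounded morphism; the reflexive point is not intransitive (R••∧R•• but R••).
So no modal formula (or set of formulas) defines exactly the intransitive frames.

No — not modally definable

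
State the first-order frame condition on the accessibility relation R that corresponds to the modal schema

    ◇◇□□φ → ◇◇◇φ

This is a Sahlqvist (Geach-type) schema ◇^2□^2φ → □^0◇^3φ.
Minimal-valuation argument: fix x; take any y with xR^2y and any z with xR^0z. Set V(φ) to the set of worlds R-reachable from y in exactly 2 steps. Then □^2φ holds at y, so the antecedent holds at x; validity forces ◇^3φ at z, giving a w with zR^3w and yR^2w.
First-order correspondent: ∀x ∀y (xR²y → ∃w (yR²w ∧ xR³w)).

∀x ∀y (xR²y → ∃w (yR²w ∧ xR³w))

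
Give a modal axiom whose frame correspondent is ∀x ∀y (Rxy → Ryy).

This is shift-reflexivity; the standard corresponding axiom is T□: □(□s → s).
Suppose □(□s→s) is valid. Take Rxy and set V(s)={w : Ryw}. Then at y, □s holds; since □(□s→s) at x, □s→s at y, so s at y, i.e. Ryy.

□(□s → s)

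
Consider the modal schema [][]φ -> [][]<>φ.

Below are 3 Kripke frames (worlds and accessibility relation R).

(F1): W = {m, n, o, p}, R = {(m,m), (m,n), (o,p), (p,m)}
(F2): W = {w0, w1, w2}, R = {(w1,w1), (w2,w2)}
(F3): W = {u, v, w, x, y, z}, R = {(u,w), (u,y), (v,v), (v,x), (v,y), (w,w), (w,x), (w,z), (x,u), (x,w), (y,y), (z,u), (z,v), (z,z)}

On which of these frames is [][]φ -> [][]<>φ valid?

(F2), (F3)

Frame correspondent (Sahlqvist): forall x forall z (x R^2 z -> exists w (x R^2 w & zRw)) — i.e. a generalized confluence (Geach) condition.
(F1): fails — mR²n but no w with mR²w and nRw.
(F2): holds.
(F3): holds.
Valid on: (F2), (F3).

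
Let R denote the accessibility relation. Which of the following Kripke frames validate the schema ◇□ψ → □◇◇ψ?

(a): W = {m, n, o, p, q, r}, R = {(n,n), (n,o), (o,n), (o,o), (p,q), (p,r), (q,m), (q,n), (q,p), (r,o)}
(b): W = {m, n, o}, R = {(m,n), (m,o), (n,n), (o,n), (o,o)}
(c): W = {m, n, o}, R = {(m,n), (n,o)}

Frame correspondent (Sahlqvist): ∀x ∀y ∀z ((xRy ∧ xRz) → ∃w (yRw ∧ zR²w)) — i.e. a generalized confluence (Geach) condition.
(a): fails — qRm, qRm but no w with mRw and mR²w.
(b): condition met.
(c): fails — mRn, mRn but no w with nRw and nR²w.

(b)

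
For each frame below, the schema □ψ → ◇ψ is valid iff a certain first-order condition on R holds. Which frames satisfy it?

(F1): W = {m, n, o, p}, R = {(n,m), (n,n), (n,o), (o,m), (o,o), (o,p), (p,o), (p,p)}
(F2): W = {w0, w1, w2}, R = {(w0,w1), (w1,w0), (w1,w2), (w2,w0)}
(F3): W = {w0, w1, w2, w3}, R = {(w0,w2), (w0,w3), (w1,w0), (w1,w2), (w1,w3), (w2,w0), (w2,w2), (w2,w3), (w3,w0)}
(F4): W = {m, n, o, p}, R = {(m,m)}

This is the axiom for seriality; its first-order frame correspondent is ∀x ∃y Rxy.
(F1): fails — world m has no successor.
(F2): holds.
(F3): holds.
(F4): fails — world n has no successor.

(F2), (F3)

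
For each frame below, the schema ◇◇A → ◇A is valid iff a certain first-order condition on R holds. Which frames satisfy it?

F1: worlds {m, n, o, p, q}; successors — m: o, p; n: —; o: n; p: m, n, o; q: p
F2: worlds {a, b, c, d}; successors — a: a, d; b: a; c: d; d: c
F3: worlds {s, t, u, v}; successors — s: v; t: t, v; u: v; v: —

The schema corresponds to transitivity: ∀x ∀y ∀z (Rxy ∧ Ryz → Rxz).
F1: fails — Rpm and Rmp but not Rpp.
F2: fails — Rcd and Rdc but not Rcc.
F3: condition met.
Valid on: F3.

F3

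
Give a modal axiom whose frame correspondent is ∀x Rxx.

This is reflexivity; the standard corresponding axiom is T: □p → p.
Suppose □p→p is valid. At any x set V(p)={w : Rxw}. Then □p holds at x, so p holds at x, i.e. Rxx.

□p → p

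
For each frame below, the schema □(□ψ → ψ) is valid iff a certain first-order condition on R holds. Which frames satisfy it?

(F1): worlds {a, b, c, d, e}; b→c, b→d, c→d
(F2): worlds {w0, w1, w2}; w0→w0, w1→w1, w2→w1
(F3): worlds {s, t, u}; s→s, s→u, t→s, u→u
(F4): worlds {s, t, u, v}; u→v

(F2), (F3)

Frame correspondent (Sahlqvist): ∀x ∀y (Rxy → Ryy) — i.e. shift-reflexivity.
(F1): fails — Rbc but not Rcc.
(F2): condition met.
(F3): condition met.
(F4): fails — Ruv but not Rvv.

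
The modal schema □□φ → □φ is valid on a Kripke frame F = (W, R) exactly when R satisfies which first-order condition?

Suppose □□φ→□φ is valid. Take Rxy and set V(φ)={w : xR²w}. Then □□φ at x, so □φ at x, so φ at y, i.e. ∃z(Rxz∧Rzy).
Conversely, any frame satisfying ∀x ∀y (Rxy → ∃z (Rxz ∧ Rzy)) validates the schema.
Frame condition: ∀x ∀y (Rxy → ∃z (Rxz ∧ Rzy)).

Density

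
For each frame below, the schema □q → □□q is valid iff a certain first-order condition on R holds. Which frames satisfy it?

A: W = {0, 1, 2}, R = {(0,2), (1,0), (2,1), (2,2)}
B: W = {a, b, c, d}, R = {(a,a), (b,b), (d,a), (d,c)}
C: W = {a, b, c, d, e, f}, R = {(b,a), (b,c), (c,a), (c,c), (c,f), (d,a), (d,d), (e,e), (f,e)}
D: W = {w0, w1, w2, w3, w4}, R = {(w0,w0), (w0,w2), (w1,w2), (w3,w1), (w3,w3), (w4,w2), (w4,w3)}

Frame correspondent (Sahlqvist): ∀x ∀y ∀z (Rxy ∧ Ryz → Rxz) — i.e. transitivity.
A: fails — R10 and R02 but not R12.
B: condition met.
C: fails — Rbc and Rcf but not Rbf.
D: fails — Rw3w1 and Rw1w2 but not Rw3w2.
Valid on: B.

B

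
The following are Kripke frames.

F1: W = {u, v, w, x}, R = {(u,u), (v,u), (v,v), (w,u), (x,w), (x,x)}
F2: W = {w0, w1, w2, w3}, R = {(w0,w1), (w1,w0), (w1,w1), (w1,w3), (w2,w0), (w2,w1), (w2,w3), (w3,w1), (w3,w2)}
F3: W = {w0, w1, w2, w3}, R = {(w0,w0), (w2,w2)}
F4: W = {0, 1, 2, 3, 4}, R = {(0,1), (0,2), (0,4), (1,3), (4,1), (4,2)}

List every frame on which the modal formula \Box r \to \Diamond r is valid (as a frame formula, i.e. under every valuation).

Frame correspondent (Sahlqvist): \forall x \exists y Rxy — i.e. seriality.
F1: holds.
F2: holds.
F3: fails — world w1 has no successor.
F4: fails — world 2 has no successor.
Valid on: F1, F2.

F1, F2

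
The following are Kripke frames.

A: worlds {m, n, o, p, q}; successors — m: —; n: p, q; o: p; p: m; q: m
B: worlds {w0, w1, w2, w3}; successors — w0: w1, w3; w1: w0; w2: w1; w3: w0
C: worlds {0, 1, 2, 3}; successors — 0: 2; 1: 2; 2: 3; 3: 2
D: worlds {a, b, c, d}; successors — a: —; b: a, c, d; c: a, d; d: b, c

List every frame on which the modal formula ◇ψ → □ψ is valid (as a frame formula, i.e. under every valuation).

C

Frame correspondent (Sahlqvist): ∀x ∀y ∀z (Rxy ∧ Rxz → y = z) — i.e. partial functionality.
A: fails — n sees both p and q.
B: fails — w0 sees both w1 and w3.
C: ✓.
D: fails — b sees both a and c.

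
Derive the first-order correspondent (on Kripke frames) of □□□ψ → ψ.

∀x ∃w (xR³w ∧ x = w)

This is a Sahlqvist (Geach-type) schema ◇^0□^3ψ → □^0◇^0ψ.
Minimal-valuation argument: fix x; take any y with xR^0y and any z with xR^0z. Set V(ψ) to the set of worlds R-reachable from y in exactly 3 steps. Then □^3ψ holds at y, so the antecedent holds at x; validity forces ◇^0ψ at z, giving a w with zR^0w and yR^3w.
First-order correspondent: ∀x ∃w (xR³w ∧ x = w).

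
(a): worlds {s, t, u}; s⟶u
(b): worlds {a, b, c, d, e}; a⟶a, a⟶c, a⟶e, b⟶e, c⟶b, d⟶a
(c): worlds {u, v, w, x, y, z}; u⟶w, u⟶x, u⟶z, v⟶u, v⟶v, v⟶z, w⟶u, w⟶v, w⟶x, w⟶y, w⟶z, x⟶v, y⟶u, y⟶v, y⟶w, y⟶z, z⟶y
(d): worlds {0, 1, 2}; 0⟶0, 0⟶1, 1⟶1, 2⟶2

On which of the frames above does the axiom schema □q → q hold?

The schema corresponds to reflexivity: ∀x Rxx.
(a): fails — world s does not see itself.
(b): fails — world b does not see itself.
(c): fails — world u does not see itself.
(d): holds.
Valid on: (d).

(d)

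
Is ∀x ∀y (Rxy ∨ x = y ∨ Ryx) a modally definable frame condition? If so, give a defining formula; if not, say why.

No

If a class were modally definable it would be closed under disjoint unions (Goldblatt–Thomason).
Take 3 disjoint single-world reflexive frames: each is trivially connected, but their disjoint union has 3 worlds with no edge between distinct components, so it is not connected.
So no modal formula (or set of formulas) defines exactly the connected frames.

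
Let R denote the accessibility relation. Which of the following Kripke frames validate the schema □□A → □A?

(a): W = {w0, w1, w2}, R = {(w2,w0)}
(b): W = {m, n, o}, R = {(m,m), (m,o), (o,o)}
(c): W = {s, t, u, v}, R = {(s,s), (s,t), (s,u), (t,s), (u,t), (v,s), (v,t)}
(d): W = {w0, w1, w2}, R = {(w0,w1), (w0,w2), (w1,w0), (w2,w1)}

(b)

This is the axiom for density; its first-order frame correspondent is ∀x ∀y (Rxy → ∃z (Rxz ∧ Rzy)).
(a): fails — Rw2w0 but no z with Rw2z and Rzw0.
(b): holds.
(c): fails — Rut but no z with Ruz and Rzt.
(d): fails — Rw1w0 but no z with Rw1z and Rzw0.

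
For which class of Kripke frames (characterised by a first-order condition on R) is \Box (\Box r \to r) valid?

Suppose □(□r→r) is valid. Take Rxy and set V(r)={w : Ryw}. Then at y, □r holds; since □(□r→r) at x, □r→r at y, so r at y, i.e. Ryy.
Conversely, on a frame with shift-reflexivity the schema holds at every world under every valuation.
Frame condition: \forall x \forall y (Rxy \to Ryy).

Shift-reflexivity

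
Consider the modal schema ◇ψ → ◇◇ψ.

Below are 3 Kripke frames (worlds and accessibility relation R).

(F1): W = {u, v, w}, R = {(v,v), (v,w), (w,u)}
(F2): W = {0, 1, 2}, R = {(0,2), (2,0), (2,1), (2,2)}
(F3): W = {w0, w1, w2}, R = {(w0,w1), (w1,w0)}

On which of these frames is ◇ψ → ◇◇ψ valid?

Frame correspondent (Sahlqvist): ∀x ∀y (xRy → ∃w (y = w ∧ xR²w)) — i.e. a generalized confluence (Geach) condition.
(F1): fails — wRu but no t with u=t and wR²t.
(F2): condition met.
(F3): fails — w0Rw1 but no w with w1=w and w0R²w.

(F2)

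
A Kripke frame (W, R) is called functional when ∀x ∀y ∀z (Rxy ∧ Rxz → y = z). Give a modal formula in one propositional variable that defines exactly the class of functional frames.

The condition is partial functionality. The CD schema ◇p → □p defines it.
Suppose ◇p→□p is valid. Take Rxy, Rxz and set V(p)={y}. Then ◇p at x, so □p at x, so p at z, i.e. z=y.

◇p → □p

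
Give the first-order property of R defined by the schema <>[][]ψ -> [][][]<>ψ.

forall x forall y forall z ((xRy & x R^3 z) -> exists w (y R^2 w & zRw))

This is a Sahlqvist (Geach-type) schema ◇^1□^2ψ → □^3◇^1ψ.
First-order correspondent: forall x forall y forall z ((xRy & x R^3 z) -> exists w (y R^2 w & zRw)).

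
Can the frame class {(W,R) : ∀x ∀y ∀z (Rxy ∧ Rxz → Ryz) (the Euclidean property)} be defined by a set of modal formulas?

Definable; ◇q → □◇q defines it

The condition is the Euclidean property. A defining modal formula is ◇q → □◇q.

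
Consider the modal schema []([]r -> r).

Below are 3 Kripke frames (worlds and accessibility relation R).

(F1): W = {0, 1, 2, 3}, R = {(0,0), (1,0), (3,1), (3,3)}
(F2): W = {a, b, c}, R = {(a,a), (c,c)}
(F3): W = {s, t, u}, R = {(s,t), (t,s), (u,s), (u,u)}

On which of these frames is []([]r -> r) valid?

(F2)

This is the axiom for shift-reflexivity; its first-order frame correspondent is forall x forall y (Rxy -> Ryy).
(F1): fails — R31 but not R11.
(F2): holds.
(F3): fails — Rus but not Rss.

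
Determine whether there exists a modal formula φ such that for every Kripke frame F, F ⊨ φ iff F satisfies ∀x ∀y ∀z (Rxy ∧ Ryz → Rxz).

Yes, by □r → □□r

This is a Sahlqvist condition; the 4 axiom □r → □□r defines it.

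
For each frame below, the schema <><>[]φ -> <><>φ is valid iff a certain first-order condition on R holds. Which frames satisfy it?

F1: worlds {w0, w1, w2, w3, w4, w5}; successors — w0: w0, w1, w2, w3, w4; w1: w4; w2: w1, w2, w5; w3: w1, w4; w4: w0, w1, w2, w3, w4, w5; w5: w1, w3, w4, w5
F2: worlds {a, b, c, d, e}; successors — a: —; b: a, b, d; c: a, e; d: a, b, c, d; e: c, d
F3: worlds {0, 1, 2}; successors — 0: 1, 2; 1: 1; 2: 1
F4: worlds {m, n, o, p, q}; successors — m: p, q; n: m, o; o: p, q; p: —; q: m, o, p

This is the axiom for a generalized confluence (Geach) condition; its first-order frame correspondent is forall x forall y (x R^2 y -> exists w (yRw & x R^2 w)).
F1: ✓.
F2: fails — bR²a but no w with aRw and bR²w.
F3: ✓.
F4: fails — mR²p but no w with pRw and mR²w.
Valid on: F1, F3.

F1, F3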